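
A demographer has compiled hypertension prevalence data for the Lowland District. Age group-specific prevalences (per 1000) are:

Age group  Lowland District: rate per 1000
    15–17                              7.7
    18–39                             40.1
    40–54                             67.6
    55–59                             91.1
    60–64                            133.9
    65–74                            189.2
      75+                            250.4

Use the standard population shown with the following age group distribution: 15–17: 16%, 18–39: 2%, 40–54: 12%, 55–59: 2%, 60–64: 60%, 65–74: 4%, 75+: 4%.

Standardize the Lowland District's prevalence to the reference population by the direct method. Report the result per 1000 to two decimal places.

Standard weights: 0.16, 0.02, 0.12, 0.02, 0.60, 0.04, 0.04.
Standardized rate: 0.1600×7.7 + 0.0200×40.1 + 0.1200×67.6 + 0.0200×91.1 + 0.6000×133.9 + 0.0400×189.2 + 0.0400×250.4 = 109.8920 per 1000.

109.89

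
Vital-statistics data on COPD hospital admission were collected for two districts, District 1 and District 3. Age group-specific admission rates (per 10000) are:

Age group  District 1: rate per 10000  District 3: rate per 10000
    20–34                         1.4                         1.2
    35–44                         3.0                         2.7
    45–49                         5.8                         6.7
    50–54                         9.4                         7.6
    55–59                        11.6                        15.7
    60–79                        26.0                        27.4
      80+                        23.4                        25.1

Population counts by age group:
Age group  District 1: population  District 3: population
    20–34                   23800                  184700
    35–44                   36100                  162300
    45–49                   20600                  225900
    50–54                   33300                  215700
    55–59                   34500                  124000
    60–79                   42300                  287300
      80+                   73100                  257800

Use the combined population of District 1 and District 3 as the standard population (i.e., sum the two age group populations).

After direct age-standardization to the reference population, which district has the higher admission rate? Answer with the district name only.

Combined standard total = 1721400; weights = 0.1211, 0.1153, 0.1432, 0.1446, 0.0921, 0.1915, 0.1922.
District 1: 0.1211×1.4 + 0.1153×3.0 + 0.1432×5.8 + 0.1446×9.4 + 0.0921×11.6 + 0.1915×26.0 + 0.1922×23.4 = 13.2501 per 10000.
District 3: 0.1211×1.2 + 0.1153×2.7 + 0.1432×6.7 + 0.1446×7.6 + 0.0921×15.7 + 0.1915×27.4 + 0.1922×25.1 = 14.0321 per 10000.
The crude rates (14.35 vs 13.79) would put District 1 higher, but that reflects its age composition; once standardized to a common age structure, District 3 has the higher underlying rate.

District 3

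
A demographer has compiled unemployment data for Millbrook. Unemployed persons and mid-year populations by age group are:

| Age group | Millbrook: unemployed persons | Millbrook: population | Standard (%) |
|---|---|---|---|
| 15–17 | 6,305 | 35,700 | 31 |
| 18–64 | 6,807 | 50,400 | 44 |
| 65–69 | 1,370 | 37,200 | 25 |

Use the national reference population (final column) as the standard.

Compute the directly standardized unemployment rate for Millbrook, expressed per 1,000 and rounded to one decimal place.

123.4

Age-specific rates per 1,000 for Millbrook: 176.611, 135.060, 36.828.
Standard weights: 0.31, 0.44, 0.25.
Standardized rate: 0.3100×176.611 + 0.4400×135.060 + 0.2500×36.828 = 123.3825 per 1,000.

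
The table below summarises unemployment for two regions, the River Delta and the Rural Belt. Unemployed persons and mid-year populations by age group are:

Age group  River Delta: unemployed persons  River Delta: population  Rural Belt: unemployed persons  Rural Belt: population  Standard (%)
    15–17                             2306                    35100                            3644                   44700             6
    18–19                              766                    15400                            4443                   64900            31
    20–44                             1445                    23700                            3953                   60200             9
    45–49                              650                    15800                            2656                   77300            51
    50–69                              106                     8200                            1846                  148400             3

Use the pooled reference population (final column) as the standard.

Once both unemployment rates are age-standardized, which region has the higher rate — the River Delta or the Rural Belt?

Age-specific rates per 1000 for the River Delta: 65.698, 49.740, 60.970, 41.139, 12.927.
For the Rural Belt: 81.521, 68.459, 65.664, 34.360, 12.439.
Standard weights: 0.06, 0.31, 0.09, 0.51, 0.03.
The River Delta: 0.0600×65.698 + 0.3100×49.740 + 0.0900×60.970 + 0.5100×41.139 + 0.0300×12.927 = 46.2175 per 1000.
The Rural Belt: 0.0600×81.521 + 0.3100×68.459 + 0.0900×65.664 + 0.5100×34.360 + 0.0300×12.439 = 49.9200 per 1000.
The crude rates (53.70 vs 41.83) would put the River Delta higher, but that reflects its age composition; once standardized to a common age structure, the Rural Belt has the higher underlying rate.

Rural Belt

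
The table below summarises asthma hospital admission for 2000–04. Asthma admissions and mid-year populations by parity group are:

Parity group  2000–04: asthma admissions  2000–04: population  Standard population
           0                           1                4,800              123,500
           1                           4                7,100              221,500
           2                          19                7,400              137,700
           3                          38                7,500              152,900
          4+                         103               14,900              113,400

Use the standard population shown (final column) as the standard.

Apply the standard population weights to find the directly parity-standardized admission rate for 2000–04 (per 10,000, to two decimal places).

27.54

Parity-specific rates per 10,000 for 2000–04: 2.08, 5.63, 25.68, 50.67, 69.13.
Standard total = 749,000; weights = 0.1649, 0.2957, 0.1838, 0.2041, 0.1514.
Standardized rate: 0.1649×2.08 + 0.2957×5.63 + 0.1838×25.68 + 0.2041×50.67 + 0.1514×69.13 = 27.5390 per 10,000.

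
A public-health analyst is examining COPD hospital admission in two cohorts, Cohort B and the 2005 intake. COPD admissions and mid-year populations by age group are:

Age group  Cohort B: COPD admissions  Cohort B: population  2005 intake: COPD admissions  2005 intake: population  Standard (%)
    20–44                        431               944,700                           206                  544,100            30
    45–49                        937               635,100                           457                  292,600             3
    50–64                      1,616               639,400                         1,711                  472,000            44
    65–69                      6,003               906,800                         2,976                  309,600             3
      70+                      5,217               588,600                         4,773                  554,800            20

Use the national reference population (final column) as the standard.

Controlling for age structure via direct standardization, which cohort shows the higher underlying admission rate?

2005 intake

Age-specific rates per 10,000 for Cohort B: 4.56, 14.75, 25.27, 66.20, 88.63.
For the 2005 intake: 3.79, 15.62, 36.25, 96.12, 86.03.
Standard weights: 0.30, 0.03, 0.44, 0.03, 0.20.
Cohort B: 0.3000×4.56 + 0.0300×14.75 + 0.4400×25.27 + 0.0300×66.20 + 0.2000×88.63 = 32.6445 per 10,000.
The 2005 intake: 0.3000×3.79 + 0.0300×15.62 + 0.4400×36.25 + 0.0300×96.12 + 0.2000×86.03 = 37.6443 per 10,000.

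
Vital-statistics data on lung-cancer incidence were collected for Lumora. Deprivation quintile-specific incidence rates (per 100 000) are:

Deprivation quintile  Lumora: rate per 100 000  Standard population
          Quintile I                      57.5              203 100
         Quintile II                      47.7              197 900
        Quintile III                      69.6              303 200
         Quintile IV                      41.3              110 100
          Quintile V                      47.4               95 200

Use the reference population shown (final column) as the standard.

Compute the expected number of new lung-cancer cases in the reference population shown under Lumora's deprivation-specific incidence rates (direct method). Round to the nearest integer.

513

Expected new lung-cancer cases = Σ (standard pop × deprivation-specific rate ÷ 100 000)
= 203 100×57.5/100 000 + 197 900×47.7/100 000 + 303 200×69.6/100 000 + 110 100×41.3/100 000 + 95 200×47.4/100 000
= 116.78 + 94.40 + 211.03 + 45.47 + 45.12 = 512.80.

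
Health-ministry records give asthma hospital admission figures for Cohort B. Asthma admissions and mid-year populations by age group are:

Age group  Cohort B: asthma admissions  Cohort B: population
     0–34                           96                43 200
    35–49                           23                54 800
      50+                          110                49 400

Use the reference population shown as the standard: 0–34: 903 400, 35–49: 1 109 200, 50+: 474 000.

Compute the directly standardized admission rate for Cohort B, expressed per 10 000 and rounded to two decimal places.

14.19

Age-specific rates per 10 000 for Cohort B: 22.22, 4.20, 22.27.
Standard total = 2 486 600; weights = 0.3633, 0.4461, 0.1906.
Standardized rate: 0.3633×22.22 + 0.4461×4.20 + 0.1906×22.27 = 14.1903 per 10 000.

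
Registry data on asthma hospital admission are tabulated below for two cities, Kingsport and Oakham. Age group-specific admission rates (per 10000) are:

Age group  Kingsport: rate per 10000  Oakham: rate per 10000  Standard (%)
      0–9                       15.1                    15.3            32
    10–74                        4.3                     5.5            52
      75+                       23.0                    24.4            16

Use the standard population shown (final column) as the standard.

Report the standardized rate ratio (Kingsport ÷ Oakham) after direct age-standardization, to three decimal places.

0.922

Standard weights: 0.32, 0.52, 0.16.
Kingsport: 0.3200×15.1 + 0.5200×4.3 + 0.1600×23.0 = 10.7480 per 10000.
Oakham: 0.3200×15.3 + 0.5200×5.5 + 0.1600×24.4 = 11.6600 per 10000.
Ratio = 10.7480 ÷ 11.6600 = 0.92178.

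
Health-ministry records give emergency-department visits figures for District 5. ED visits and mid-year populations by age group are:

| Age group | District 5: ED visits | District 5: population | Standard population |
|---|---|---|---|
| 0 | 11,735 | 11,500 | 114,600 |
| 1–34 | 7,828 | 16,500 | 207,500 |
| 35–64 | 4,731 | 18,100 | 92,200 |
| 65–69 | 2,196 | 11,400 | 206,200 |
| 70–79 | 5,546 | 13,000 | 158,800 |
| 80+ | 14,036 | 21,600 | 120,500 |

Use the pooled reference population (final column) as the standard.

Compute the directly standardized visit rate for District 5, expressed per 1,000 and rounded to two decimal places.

Age-specific rates per 1,000 for District 5: 1020.435, 474.424, 261.381, 192.632, 426.615, 649.815.
Standard total = 899,800; weights = 0.1274, 0.2306, 0.1025, 0.2292, 0.1765, 0.1339.
Standardized rate: 0.1274×1020.435 + 0.2306×474.424 + 0.1025×261.381 + 0.2292×192.632 + 0.1765×426.615 + 0.1339×649.815 = 472.6095 per 1,000.

472.61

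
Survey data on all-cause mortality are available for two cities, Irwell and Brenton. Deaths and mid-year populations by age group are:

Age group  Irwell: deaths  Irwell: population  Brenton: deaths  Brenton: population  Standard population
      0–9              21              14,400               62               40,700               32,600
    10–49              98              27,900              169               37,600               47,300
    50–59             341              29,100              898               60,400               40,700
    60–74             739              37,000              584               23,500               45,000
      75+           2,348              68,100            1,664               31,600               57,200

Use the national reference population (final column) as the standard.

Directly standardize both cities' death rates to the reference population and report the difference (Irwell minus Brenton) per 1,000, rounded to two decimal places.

-6.45

Age-specific rates per 1,000 for Irwell: 1.458, 3.513, 11.718, 19.973, 34.479.
For Brenton: 1.523, 4.495, 14.868, 24.851, 52.658.
Standard total = 222,800; weights = 0.1463, 0.2123, 0.1827, 0.2020, 0.2567.
Irwell: 0.1463×1.458 + 0.2123×3.513 + 0.1827×11.718 + 0.2020×19.973 + 0.2567×34.479 = 15.9856 per 1,000.
Brenton: 0.1463×1.523 + 0.2123×4.495 + 0.1827×14.868 + 0.2020×24.851 + 0.2567×52.658 = 22.4314 per 1,000.
Difference = 15.9856 − 22.4314 = -6.4458.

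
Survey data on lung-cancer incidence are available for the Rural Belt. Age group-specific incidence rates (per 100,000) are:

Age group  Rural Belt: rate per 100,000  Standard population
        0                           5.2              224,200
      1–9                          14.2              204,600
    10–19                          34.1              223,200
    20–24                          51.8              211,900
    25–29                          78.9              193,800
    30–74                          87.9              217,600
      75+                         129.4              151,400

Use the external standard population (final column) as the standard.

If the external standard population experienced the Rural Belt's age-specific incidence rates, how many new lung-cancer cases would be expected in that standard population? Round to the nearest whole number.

767

Expected new lung-cancer cases = Σ (standard pop × age-specific rate ÷ 100,000)
= 224,200×5.2/100,000 + 204,600×14.2/100,000 + 223,200×34.1/100,000 + 211,900×51.8/100,000 + 193,800×78.9/100,000 + 217,600×87.9/100,000 + 151,400×129.4/100,000
= 11.66 + 29.05 + 76.11 + 109.76 + 152.91 + 191.27 + 195.91 = 766.68.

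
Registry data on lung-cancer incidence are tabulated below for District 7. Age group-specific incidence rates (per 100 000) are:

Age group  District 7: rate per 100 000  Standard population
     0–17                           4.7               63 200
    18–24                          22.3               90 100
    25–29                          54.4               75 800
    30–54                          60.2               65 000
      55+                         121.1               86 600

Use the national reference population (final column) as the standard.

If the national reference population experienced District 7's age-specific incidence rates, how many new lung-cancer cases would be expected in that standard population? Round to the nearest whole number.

Expected new lung-cancer cases = Σ (standard pop × age-specific rate ÷ 100 000)
= 63 200×4.7/100 000 + 90 100×22.3/100 000 + 75 800×54.4/100 000 + 65 000×60.2/100 000 + 86 600×121.1/100 000
= 2.97 + 20.09 + 41.24 + 39.13 + 104.87 = 208.30.

208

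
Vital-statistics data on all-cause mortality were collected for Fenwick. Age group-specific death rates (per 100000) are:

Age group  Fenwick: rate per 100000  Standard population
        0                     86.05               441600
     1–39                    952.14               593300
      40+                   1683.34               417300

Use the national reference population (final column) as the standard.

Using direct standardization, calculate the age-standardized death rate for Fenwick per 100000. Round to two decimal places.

898.89

Standard total = 1452200; weights = 0.3041, 0.4086, 0.2874.
Standardized rate: 0.3041×86.05 + 0.4086×952.14 + 0.2874×1683.34 = 898.8859 per 100000.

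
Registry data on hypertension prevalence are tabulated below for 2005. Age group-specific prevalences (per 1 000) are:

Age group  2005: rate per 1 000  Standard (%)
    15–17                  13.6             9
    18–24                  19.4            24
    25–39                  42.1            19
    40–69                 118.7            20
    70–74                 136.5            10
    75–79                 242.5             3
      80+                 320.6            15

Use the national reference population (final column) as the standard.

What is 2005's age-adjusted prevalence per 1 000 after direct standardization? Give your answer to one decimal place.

106.6

Standard weights: 0.09, 0.24, 0.19, 0.20, 0.10, 0.03, 0.15.
Standardized rate: 0.0900×13.6 + 0.2400×19.4 + 0.1900×42.1 + 0.2000×118.7 + 0.1000×136.5 + 0.0300×242.5 + 0.1500×320.6 = 106.6340 per 1 000.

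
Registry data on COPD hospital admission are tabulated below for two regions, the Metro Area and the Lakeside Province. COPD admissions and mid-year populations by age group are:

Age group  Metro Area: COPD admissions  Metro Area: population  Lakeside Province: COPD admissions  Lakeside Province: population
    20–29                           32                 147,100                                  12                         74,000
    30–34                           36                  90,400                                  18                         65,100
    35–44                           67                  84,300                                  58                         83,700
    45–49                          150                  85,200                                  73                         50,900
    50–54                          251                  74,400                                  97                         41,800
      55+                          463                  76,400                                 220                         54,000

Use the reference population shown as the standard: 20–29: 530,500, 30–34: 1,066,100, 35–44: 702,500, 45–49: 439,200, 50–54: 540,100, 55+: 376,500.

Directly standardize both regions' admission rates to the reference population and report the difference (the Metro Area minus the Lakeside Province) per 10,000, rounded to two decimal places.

Age-specific rates per 10,000 for the Metro Area: 2.18, 3.98, 7.95, 17.61, 33.74, 60.60.
For the Lakeside Province: 1.62, 2.76, 6.93, 14.34, 23.21, 40.74.
Standard total = 3,654,900; weights = 0.1451, 0.2917, 0.1922, 0.1202, 0.1478, 0.1030.
The Metro Area: 0.1451×2.18 + 0.2917×3.98 + 0.1922×7.95 + 0.1202×17.61 + 0.1478×33.74 + 0.1030×60.60 = 16.3488 per 10,000.
The Lakeside Province: 0.1451×1.62 + 0.2917×2.76 + 0.1922×6.93 + 0.1202×14.34 + 0.1478×23.21 + 0.1030×40.74 = 11.7232 per 10,000.
Difference = 16.3488 − 11.7232 = 4.6255.

4.63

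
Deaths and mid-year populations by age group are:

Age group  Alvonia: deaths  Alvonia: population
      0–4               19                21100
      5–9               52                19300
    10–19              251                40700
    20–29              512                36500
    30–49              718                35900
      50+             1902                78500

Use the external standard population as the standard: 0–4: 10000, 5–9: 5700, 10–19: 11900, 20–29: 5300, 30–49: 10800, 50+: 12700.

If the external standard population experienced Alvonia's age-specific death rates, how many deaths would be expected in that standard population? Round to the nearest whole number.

696

Age-specific rates per 1000 for Alvonia: 0.900, 2.694, 6.167, 14.027, 20.000, 24.229.
Expected deaths = Σ (standard pop × age-specific rate ÷ 1000)
= 10000×0.900/1000 + 5700×2.694/1000 + 11900×6.167/1000 + 5300×14.027/1000 + 10800×20.000/1000 + 12700×24.229/1000
= 9.00 + 15.36 + 73.39 + 74.35 + 216.00 + 307.71 = 695.81.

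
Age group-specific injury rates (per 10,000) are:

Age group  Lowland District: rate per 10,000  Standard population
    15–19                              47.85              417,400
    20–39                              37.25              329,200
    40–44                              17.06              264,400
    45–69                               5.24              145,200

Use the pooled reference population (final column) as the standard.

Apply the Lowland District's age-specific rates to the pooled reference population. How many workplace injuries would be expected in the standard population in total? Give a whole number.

Expected workplace injuries = Σ (standard pop × age-specific rate ÷ 10,000)
= 417,400×47.85/10,000 + 329,200×37.25/10,000 + 264,400×17.06/10,000 + 145,200×5.24/10,000
= 1997.26 + 1226.27 + 451.07 + 76.08 = 3750.68.

3751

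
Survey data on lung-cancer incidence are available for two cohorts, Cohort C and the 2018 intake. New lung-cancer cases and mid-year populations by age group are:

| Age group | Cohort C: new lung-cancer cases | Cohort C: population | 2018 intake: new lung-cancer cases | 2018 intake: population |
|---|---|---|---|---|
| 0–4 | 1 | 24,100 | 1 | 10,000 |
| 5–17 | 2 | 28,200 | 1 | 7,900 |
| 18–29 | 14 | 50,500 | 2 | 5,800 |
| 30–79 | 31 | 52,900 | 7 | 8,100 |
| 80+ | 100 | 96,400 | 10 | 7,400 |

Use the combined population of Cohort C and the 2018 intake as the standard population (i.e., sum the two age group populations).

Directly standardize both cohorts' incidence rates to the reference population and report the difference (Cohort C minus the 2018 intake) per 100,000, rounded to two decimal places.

-19.70

Age-specific rates per 100,000 for Cohort C: 4.15, 7.09, 27.72, 58.60, 103.73.
For the 2018 intake: 10.00, 12.66, 34.48, 86.42, 135.14.
Combined standard total = 291,300; weights = 0.1171, 0.1239, 0.1933, 0.2094, 0.3563.
Cohort C: 0.1171×4.15 + 0.1239×7.09 + 0.1933×27.72 + 0.2094×58.60 + 0.3563×103.73 = 55.9582 per 100,000.
The 2018 intake: 0.1171×10.00 + 0.1239×12.66 + 0.1933×34.48 + 0.2094×86.42 + 0.3563×135.14 = 75.6539 per 100,000.
Difference = 55.9582 − 75.6539 = -19.6957.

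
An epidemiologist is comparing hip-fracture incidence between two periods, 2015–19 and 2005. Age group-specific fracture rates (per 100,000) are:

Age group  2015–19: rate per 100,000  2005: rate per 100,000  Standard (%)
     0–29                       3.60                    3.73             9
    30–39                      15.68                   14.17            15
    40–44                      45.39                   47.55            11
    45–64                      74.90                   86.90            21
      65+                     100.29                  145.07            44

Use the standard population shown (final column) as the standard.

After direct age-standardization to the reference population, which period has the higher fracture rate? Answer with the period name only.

Standard weights: 0.09, 0.15, 0.11, 0.21, 0.44.
2015–19: 0.0900×3.60 + 0.1500×15.68 + 0.1100×45.39 + 0.2100×74.90 + 0.4400×100.29 = 67.5255 per 100,000.
2005: 0.0900×3.73 + 0.1500×14.17 + 0.1100×47.55 + 0.2100×86.90 + 0.4400×145.07 = 89.7715 per 100,000.

2005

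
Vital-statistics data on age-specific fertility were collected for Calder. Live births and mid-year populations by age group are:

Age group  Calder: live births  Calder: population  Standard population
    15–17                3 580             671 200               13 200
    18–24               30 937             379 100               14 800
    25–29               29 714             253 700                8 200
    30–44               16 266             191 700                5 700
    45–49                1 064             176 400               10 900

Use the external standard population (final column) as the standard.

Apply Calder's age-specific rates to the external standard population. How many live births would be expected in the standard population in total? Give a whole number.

2788

Age-specific rates per 1 000 for Calder: 5.334, 81.606, 117.123, 84.851, 6.032.
Expected live births = Σ (standard pop × age-specific rate ÷ 1 000)
= 13 200×5.334/1 000 + 14 800×81.606/1 000 + 8 200×117.123/1 000 + 5 700×84.851/1 000 + 10 900×6.032/1 000
= 70.41 + 1207.78 + 960.41 + 483.65 + 65.75 = 2787.98.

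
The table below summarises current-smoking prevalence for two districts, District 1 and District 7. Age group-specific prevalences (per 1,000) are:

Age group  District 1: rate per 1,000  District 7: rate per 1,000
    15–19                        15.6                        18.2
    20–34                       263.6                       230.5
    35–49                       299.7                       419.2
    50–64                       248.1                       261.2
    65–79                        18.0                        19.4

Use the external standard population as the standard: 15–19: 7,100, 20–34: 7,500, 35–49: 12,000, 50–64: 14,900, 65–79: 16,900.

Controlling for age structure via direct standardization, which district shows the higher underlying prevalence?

Standard total = 58,400; weights = 0.1216, 0.1284, 0.2055, 0.2551, 0.2894.
District 1: 0.1216×15.6 + 0.1284×263.6 + 0.2055×299.7 + 0.2551×248.1 + 0.2894×18.0 = 165.8399 per 1,000.
District 7: 0.1216×18.2 + 0.1284×230.5 + 0.2055×419.2 + 0.2551×261.2 + 0.2894×19.4 = 190.2074 per 1,000.

District 7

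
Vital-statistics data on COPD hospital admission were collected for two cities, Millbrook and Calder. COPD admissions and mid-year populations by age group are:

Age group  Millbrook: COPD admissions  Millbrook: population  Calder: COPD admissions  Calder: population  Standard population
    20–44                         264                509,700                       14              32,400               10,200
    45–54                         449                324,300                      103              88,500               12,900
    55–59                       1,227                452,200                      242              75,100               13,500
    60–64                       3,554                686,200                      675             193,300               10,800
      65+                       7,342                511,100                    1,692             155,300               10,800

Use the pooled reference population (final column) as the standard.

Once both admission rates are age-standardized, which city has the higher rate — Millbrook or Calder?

Age-specific rates per 10,000 for Millbrook: 5.18, 13.85, 27.13, 51.79, 143.65.
For Calder: 4.32, 11.64, 32.22, 34.92, 108.95.
Standard total = 58,200; weights = 0.1753, 0.2216, 0.2320, 0.1856, 0.1856.
Millbrook: 0.1753×5.18 + 0.2216×13.85 + 0.2320×27.13 + 0.1856×51.79 + 0.1856×143.65 = 46.5384 per 10,000.
Calder: 0.1753×4.32 + 0.2216×11.64 + 0.2320×32.22 + 0.1856×34.92 + 0.1856×108.95 = 37.5091 per 10,000.

Millbrook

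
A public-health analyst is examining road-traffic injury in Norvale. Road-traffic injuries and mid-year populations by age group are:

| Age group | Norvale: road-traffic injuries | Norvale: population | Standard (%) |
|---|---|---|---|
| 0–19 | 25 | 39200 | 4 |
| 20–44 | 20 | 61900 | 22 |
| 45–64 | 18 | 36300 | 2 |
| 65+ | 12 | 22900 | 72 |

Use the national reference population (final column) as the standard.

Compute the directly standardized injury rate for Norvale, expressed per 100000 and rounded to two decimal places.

Age-specific rates per 100000 for Norvale: 63.78, 32.31, 49.59, 52.40.
Standard weights: 0.04, 0.22, 0.02, 0.72.
Standardized rate: 0.0400×63.78 + 0.2200×32.31 + 0.0200×49.59 + 0.7200×52.40 = 48.3803 per 100000.

48.38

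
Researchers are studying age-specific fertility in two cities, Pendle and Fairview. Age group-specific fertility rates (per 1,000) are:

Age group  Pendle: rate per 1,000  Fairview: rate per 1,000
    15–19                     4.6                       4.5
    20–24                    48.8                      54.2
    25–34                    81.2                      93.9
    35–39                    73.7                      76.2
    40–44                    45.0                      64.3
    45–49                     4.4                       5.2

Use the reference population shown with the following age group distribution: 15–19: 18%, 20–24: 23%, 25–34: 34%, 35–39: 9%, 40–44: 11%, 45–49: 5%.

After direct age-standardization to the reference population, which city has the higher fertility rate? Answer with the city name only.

Fairview

Standard weights: 0.18, 0.23, 0.34, 0.09, 0.11, 0.05.
Pendle: 0.1800×4.6 + 0.2300×48.8 + 0.3400×81.2 + 0.0900×73.7 + 0.1100×45.0 + 0.0500×4.4 = 51.4630 per 1,000.
Fairview: 0.1800×4.5 + 0.2300×54.2 + 0.3400×93.9 + 0.0900×76.2 + 0.1100×64.3 + 0.0500×5.2 = 59.3930 per 1,000.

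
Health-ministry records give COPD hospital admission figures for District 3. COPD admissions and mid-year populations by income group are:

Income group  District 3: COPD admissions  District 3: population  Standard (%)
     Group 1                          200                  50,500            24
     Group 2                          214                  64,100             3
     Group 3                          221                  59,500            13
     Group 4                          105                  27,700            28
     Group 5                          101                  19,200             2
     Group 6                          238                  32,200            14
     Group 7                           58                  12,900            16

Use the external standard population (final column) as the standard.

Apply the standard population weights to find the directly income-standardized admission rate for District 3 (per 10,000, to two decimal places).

44.54

Income-specific rates per 10,000 for District 3: 39.60, 33.39, 37.14, 37.91, 52.60, 73.91, 44.96.
Standard weights: 0.24, 0.03, 0.13, 0.28, 0.02, 0.14, 0.16.
Standardized rate: 0.2400×39.60 + 0.0300×33.39 + 0.1300×37.14 + 0.2800×37.91 + 0.0200×52.60 + 0.1400×73.91 + 0.1600×44.96 = 44.5425 per 10,000.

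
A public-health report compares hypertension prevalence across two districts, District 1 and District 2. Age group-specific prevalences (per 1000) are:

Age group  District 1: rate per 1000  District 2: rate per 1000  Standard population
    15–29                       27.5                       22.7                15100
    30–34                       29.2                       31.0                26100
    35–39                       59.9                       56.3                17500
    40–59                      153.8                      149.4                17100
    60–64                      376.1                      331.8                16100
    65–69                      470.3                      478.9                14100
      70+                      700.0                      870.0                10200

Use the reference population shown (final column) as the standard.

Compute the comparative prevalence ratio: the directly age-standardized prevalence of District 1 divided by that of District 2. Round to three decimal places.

0.962

Standard total = 116200; weights = 0.1299, 0.2246, 0.1506, 0.1472, 0.1386, 0.1213, 0.0878.
District 1: 0.1299×27.5 + 0.2246×29.2 + 0.1506×59.9 + 0.1472×153.8 + 0.1386×376.1 + 0.1213×470.3 + 0.0878×700.0 = 212.4100 per 1000.
District 2: 0.1299×22.7 + 0.2246×31.0 + 0.1506×56.3 + 0.1472×149.4 + 0.1386×331.8 + 0.1213×478.9 + 0.0878×870.0 = 220.8290 per 1000.
Ratio = 212.4100 ÷ 220.8290 = 0.96188.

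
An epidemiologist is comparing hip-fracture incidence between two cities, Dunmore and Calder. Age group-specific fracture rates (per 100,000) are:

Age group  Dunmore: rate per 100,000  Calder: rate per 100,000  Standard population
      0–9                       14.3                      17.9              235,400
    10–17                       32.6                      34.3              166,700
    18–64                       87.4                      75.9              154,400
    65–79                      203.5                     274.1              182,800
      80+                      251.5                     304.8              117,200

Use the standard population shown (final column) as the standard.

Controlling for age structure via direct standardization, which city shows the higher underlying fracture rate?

Standard total = 856,500; weights = 0.2748, 0.1946, 0.1803, 0.2134, 0.1368.
Dunmore: 0.2748×14.3 + 0.1946×32.6 + 0.1803×87.4 + 0.2134×203.5 + 0.1368×251.5 = 103.8772 per 100,000.
Calder: 0.2748×17.9 + 0.1946×34.3 + 0.1803×75.9 + 0.2134×274.1 + 0.1368×304.8 = 125.4857 per 100,000.

Calder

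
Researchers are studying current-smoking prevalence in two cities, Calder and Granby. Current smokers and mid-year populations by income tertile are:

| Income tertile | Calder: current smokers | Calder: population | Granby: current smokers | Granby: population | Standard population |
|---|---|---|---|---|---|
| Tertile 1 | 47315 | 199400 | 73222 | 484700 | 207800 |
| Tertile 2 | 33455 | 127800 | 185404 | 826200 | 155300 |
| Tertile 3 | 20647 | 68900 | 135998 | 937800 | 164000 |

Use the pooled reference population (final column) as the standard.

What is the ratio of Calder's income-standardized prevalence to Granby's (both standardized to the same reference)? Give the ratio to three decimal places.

Income-specific rates per 1000 for Calder: 237.287, 261.776, 299.666.
For Granby: 151.067, 224.406, 145.018.
Standard total = 527100; weights = 0.3942, 0.2946, 0.3111.
Calder: 0.3942×237.287 + 0.2946×261.776 + 0.3111×299.666 = 263.9107 per 1000.
Granby: 0.3942×151.067 + 0.2946×224.406 + 0.3111×145.018 = 170.7927 per 1000.
Ratio = 263.9107 ÷ 170.7927 = 1.54521.

1.545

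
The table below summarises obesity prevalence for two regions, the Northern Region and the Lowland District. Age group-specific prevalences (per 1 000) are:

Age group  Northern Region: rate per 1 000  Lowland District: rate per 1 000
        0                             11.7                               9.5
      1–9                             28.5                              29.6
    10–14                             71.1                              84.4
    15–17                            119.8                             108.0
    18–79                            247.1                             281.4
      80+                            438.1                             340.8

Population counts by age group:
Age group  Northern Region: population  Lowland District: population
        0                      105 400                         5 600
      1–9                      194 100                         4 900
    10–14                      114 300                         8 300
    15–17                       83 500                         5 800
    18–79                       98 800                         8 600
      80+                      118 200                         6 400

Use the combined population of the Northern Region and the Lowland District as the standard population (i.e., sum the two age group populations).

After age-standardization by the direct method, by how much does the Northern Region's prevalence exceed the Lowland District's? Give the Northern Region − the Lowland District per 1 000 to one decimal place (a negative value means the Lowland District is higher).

Combined standard total = 753 900; weights = 0.1472, 0.2640, 0.1626, 0.1185, 0.1425, 0.1653.
The Northern Region: 0.1472×11.7 + 0.2640×28.5 + 0.1626×71.1 + 0.1185×119.8 + 0.1425×247.1 + 0.1653×438.1 = 142.6064 per 1 000.
The Lowland District: 0.1472×9.5 + 0.2640×29.6 + 0.1626×84.4 + 0.1185×108.0 + 0.1425×281.4 + 0.1653×340.8 = 132.1432 per 1 000.
Difference = 142.6064 − 132.1432 = 10.4632.

10.5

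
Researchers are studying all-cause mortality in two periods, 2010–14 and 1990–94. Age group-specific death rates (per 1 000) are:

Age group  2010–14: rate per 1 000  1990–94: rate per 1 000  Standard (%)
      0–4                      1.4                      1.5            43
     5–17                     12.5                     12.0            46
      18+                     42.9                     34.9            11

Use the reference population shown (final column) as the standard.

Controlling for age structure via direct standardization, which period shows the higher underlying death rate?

2010–14

Standard weights: 0.43, 0.46, 0.11.
2010–14: 0.4300×1.4 + 0.4600×12.5 + 0.1100×42.9 = 11.0710 per 1 000.
1990–94: 0.4300×1.5 + 0.4600×12.0 + 0.1100×34.9 = 10.0040 per 1 000.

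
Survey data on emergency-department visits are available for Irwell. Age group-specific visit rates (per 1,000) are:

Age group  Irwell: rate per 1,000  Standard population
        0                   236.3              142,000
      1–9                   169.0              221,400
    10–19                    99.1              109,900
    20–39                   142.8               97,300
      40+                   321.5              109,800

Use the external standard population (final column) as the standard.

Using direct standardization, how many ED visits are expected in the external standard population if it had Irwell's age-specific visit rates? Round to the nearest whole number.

Expected ED visits = Σ (standard pop × age-specific rate ÷ 1,000)
= 142,000×236.3/1,000 + 221,400×169.0/1,000 + 109,900×99.1/1,000 + 97,300×142.8/1,000 + 109,800×321.5/1,000
= 33554.60 + 37416.60 + 10891.09 + 13894.44 + 35300.70 = 131057.43.

131057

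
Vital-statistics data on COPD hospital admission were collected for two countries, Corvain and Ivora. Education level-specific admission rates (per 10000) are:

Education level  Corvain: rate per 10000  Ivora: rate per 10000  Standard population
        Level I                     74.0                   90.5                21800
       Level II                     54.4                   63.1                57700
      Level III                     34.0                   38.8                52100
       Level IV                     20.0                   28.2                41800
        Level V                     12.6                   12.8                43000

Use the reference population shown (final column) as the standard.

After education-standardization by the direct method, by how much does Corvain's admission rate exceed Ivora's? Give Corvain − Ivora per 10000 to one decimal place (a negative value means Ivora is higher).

-6.8

Standard total = 216400; weights = 0.1007, 0.2666, 0.2408, 0.1932, 0.1987.
Corvain: 0.1007×74.0 + 0.2666×54.4 + 0.2408×34.0 + 0.1932×20.0 + 0.1987×12.6 = 36.5124 per 10000.
Ivora: 0.1007×90.5 + 0.2666×63.1 + 0.2408×38.8 + 0.1932×28.2 + 0.1987×12.8 = 43.2736 per 10000.
Difference = 36.5124 − 43.2736 = -6.7612.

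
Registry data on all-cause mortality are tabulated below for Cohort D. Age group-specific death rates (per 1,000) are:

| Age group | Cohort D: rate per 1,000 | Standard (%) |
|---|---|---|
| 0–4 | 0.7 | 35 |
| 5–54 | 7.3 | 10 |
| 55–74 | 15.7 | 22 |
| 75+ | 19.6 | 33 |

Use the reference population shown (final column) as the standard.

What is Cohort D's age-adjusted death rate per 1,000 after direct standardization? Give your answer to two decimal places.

10.90

Standard weights: 0.35, 0.10, 0.22, 0.33.
Standardized rate: 0.3500×0.7 + 0.1000×7.3 + 0.2200×15.7 + 0.3300×19.6 = 10.8970 per 1,000.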